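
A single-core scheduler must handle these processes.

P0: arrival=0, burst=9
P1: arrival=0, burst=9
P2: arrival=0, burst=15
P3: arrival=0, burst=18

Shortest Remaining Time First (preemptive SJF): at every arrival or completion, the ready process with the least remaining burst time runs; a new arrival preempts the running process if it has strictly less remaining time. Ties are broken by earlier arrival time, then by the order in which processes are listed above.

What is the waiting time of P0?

0

Schedule: | P0 0-9 | P1 9-18 | P2 18-33 | P3 33-51 |
Completion: P0=9  P1=18  P2=33  P3=51
Waiting(P0) = turnaround − burst = 9 − 9 = 0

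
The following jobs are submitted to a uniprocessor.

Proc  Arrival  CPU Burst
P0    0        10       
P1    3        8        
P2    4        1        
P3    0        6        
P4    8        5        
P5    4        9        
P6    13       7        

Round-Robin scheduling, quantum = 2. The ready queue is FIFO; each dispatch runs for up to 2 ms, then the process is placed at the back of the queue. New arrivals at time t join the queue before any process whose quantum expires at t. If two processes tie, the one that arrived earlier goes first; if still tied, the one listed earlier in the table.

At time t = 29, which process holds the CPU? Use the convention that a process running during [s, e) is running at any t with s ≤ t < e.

Schedule: | P0 0-2 | P3 2-4 | P0 4-6 | P1 6-8 | P2 8-9 | P5 9-11 | P3 11-13 | P0 13-15 | P4 15-17 | P1 17-19 | P5 19-21 | P6 21-23 | P3 23-25 | P0 25-27 | P4 27-29 | P1 29-31 | P5 31-33 | P6 33-35 | P0 35-37 | P4 37-38 | P1 38-40 | P5 40-42 | P6 42-44 | P5 44-45 | P6 45-46 |
Completion: P0=37  P1=40  P2=9  P3=25  P4=38  P5=45  P6=46

P1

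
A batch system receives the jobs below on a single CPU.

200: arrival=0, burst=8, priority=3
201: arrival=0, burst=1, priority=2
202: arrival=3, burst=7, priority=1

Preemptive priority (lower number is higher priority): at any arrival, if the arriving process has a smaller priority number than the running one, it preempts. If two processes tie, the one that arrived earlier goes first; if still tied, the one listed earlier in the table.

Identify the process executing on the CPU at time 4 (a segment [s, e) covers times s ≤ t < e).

202

Gantt: | 201 0-1 | 200 1-3 | 202 3-10 | 200 10-16 |
Completion: 200=16  201=1  202=10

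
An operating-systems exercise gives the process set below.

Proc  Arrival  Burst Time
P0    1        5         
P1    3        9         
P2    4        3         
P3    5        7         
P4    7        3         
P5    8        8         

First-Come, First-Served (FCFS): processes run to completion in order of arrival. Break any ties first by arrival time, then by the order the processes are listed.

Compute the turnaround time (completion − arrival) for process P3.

Schedule: | idle 0-1 | P0 1-6 | P1 6-15 | P2 15-18 | P3 18-25 | P4 25-28 | P5 28-36 |
Completion: P0=6  P1=15  P2=18  P3=25  P4=28  P5=36
Turnaround(P3) = completion − arrival = 25 − 5 = 20

20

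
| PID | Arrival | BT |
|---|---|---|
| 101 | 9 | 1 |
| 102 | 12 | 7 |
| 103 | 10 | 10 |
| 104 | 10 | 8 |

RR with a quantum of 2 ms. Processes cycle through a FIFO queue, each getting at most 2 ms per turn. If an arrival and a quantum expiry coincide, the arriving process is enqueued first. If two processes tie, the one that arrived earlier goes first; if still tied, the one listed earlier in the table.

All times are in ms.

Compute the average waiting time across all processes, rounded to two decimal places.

Timeline: | idle 0-9 | 101 9-10 | 103 10-12 | 104 12-14 | 102 14-16 | 103 16-18 | 104 18-20 | 102 20-22 | 103 22-24 | 104 24-26 | 102 26-28 | 103 28-30 | 104 30-32 | 102 32-33 | 103 33-35 |
Completion: 101=10  102=33  103=35  104=32
Turnaround (C−A): 101=1  102=21  103=25  104=22
Waiting times: 101=0, 102=14, 103=15, 104=14
Average waiting = (0+14+15+14) / 4 = 43/4 = 10.75

10.75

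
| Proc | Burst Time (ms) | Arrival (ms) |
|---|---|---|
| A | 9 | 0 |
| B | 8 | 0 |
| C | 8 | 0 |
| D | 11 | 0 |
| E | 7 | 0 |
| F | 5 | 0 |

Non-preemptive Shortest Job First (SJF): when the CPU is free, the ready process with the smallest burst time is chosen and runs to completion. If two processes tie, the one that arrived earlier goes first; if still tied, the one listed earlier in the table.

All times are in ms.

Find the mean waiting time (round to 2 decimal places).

Timeline: | F 0-5 | E 5-12 | B 12-20 | C 20-28 | A 28-37 | D 37-48 |
Completion: A=37  B=20  C=28  D=48  E=12  F=5
Turnaround (C−A): A=37  B=20  C=28  D=48  E=12  F=5
Waiting times: A=28, B=12, C=20, D=37, E=5, F=0
Average waiting = (28+12+20+37+5+0) / 6 = 102/6 = 17.00

17.00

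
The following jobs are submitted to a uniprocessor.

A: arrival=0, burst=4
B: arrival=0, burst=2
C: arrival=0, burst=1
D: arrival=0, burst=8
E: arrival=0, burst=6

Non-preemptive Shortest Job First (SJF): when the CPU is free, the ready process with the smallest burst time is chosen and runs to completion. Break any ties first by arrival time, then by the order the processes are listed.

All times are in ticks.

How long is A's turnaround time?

Timeline: | C 0-1 | B 1-3 | A 3-7 | E 7-13 | D 13-21 |
Completion: A=7  B=3  C=1  D=21  E=13
Turnaround (C−A): A=7  B=3  C=1  D=21  E=13
Turnaround(A) = completion − arrival = 7 − 0 = 7

7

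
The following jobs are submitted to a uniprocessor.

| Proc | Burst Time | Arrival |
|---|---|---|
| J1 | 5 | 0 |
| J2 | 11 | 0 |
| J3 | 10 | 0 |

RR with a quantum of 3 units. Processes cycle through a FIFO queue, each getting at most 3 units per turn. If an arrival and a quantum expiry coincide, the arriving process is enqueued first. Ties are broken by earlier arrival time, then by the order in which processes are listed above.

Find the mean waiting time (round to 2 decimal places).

12.00

Schedule: | J1 0-3 | J2 3-6 | J3 6-9 | J1 9-11 | J2 11-14 | J3 14-17 | J2 17-20 | J3 20-23 | J2 23-25 | J3 25-26 |
Completion: J1=11  J2=25  J3=26
Waiting times: J1=6, J2=14, J3=16
Average waiting = (6+14+16) / 3 = 36/3 = 12.00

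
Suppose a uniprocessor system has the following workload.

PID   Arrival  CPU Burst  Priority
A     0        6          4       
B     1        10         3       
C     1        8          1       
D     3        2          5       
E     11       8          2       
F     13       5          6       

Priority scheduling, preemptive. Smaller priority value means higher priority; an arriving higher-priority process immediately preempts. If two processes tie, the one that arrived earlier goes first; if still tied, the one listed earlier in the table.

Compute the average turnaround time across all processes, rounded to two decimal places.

21.83

Gantt: | A 0-1 | C 1-9 | B 9-11 | E 11-19 | B 19-27 | A 27-32 | D 32-34 | F 34-39 |
Completion: A=32  B=27  C=9  D=34  E=19  F=39
Turnaround times: A=32, B=26, C=8, D=31, E=8, F=26
Average turnaround = (32+26+8+31+8+26) / 6 = 131/6 = 21.83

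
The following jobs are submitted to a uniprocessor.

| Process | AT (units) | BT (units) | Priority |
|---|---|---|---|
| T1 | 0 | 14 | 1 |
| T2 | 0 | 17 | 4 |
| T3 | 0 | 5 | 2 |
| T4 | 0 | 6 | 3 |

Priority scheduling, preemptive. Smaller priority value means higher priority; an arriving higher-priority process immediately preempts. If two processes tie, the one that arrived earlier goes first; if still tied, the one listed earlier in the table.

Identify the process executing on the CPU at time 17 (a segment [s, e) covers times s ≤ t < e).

T3

Gantt: | T1 0-14 | T3 14-19 | T4 19-25 | T2 25-42 |
Completion: T1=14  T2=42  T3=19  T4=25
Turnaround (C−A): T1=14  T2=42  T3=19  T4=25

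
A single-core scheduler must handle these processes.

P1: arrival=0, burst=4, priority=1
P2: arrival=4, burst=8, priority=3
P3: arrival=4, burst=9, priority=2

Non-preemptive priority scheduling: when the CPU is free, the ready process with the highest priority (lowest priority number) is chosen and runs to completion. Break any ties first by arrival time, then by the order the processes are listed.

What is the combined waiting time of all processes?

9

Gantt: | P1 0-4 | P3 4-13 | P2 13-21 |
Completion: P1=4  P2=21  P3=13
Turnaround (C−A): P1=4  P2=17  P3=9
Waiting = turnaround − burst: P1=0, P2=9, P3=0
Total waiting = 0 + 9 + 0 = 9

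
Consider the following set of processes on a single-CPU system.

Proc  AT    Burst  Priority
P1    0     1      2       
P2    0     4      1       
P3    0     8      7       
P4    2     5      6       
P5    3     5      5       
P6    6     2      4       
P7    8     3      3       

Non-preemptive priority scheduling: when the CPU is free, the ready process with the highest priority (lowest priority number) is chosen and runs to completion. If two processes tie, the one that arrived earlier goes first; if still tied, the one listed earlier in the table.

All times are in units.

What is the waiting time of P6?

Schedule: | P2 0-4 | P1 4-5 | P5 5-10 | P7 10-13 | P6 13-15 | P4 15-20 | P3 20-28 |
Completion: P1=5  P2=4  P3=28  P4=20  P5=10  P6=15  P7=13
Waiting(P6) = turnaround − burst = 9 − 2 = 7

7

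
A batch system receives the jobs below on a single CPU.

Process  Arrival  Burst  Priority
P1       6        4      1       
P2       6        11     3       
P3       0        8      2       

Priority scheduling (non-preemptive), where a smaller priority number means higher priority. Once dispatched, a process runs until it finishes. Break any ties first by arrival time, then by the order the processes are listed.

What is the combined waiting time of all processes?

8

Schedule: | P3 0-8 | P1 8-12 | P2 12-23 |
Completion: P1=12  P2=23  P3=8
Turnaround (C−A): P1=6  P2=17  P3=8
Waiting = turnaround − burst: P1=2, P2=6, P3=0
Total waiting = 2 + 6 + 0 = 8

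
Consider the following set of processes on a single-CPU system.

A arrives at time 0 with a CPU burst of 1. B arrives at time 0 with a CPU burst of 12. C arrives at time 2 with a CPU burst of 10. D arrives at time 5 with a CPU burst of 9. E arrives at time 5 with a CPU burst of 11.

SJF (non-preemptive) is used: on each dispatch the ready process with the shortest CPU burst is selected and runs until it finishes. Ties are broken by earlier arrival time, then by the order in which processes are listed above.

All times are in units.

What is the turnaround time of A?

Gantt: | A 0-1 | B 1-13 | D 13-22 | C 22-32 | E 32-43 |
Completion: A=1  B=13  C=32  D=22  E=43
Turnaround(A) = completion − arrival = 1 − 0 = 1

1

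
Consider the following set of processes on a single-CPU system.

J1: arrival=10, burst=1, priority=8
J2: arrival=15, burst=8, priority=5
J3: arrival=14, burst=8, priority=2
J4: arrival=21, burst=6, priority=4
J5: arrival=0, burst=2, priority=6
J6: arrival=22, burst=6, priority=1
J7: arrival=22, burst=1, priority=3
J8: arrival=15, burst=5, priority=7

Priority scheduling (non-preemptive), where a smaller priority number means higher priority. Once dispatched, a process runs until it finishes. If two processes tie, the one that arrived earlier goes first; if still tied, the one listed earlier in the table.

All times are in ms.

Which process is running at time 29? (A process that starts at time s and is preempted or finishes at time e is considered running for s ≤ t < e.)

J4

Schedule: | J5 0-2 | idle 2-10 | J1 10-11 | idle 11-14 | J3 14-22 | J6 22-28 | J7 28-29 | J4 29-35 | J2 35-43 | J8 43-48 |
Completion: J1=11  J2=43  J3=22  J4=35  J5=2  J6=28  J7=29  J8=48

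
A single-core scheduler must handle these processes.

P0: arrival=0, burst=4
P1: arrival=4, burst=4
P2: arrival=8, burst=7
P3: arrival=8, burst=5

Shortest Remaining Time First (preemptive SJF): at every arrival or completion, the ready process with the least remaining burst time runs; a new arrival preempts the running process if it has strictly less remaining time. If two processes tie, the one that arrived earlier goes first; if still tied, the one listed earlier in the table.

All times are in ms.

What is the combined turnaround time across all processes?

Schedule: | P0 0-4 | P1 4-8 | P3 8-13 | P2 13-20 |
Completion: P0=4  P1=8  P2=20  P3=13
Turnaround (C−A): P0=4  P1=4  P2=12  P3=5
Turnaround = completion − arrival: P0=4, P1=4, P2=12, P3=5
Total turnaround = 4 + 4 + 12 + 5 = 25

25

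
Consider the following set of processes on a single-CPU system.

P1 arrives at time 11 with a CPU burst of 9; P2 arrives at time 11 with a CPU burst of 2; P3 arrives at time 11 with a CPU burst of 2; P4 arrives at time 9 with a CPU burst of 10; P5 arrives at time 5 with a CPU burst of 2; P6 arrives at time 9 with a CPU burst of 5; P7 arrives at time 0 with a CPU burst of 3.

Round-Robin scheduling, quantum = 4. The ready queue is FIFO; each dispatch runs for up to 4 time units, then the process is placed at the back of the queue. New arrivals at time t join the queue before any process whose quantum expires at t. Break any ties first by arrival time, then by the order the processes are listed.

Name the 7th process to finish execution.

P1

Schedule: | P7 0-3 | idle 3-5 | P5 5-7 | idle 7-9 | P4 9-13 | P6 13-17 | P1 17-21 | P2 21-23 | P3 23-25 | P4 25-29 | P6 29-30 | P1 30-34 | P4 34-36 | P1 36-37 |
Completion: P1=37  P2=23  P3=25  P4=36  P5=7  P6=30  P7=3
Turnaround (C−A): P1=26  P2=12  P3=14  P4=27  P5=2  P6=21  P7=3
Finish order: P7 → P5 → P2 → P3 → P6 → P4 → P1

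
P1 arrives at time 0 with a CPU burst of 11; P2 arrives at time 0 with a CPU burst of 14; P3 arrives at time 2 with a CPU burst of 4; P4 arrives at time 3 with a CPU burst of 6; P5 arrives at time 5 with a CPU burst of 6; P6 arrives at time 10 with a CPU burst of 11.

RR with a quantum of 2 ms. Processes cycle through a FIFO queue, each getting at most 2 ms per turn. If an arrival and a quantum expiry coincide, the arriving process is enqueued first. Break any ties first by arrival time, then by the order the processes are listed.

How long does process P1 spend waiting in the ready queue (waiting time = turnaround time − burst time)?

32

Schedule: | P1 0-2 | P2 2-4 | P3 4-6 | P1 6-8 | P4 8-10 | P2 10-12 | P5 12-14 | P3 14-16 | P1 16-18 | P6 18-20 | P4 20-22 | P2 22-24 | P5 24-26 | P1 26-28 | P6 28-30 | P4 30-32 | P2 32-34 | P5 34-36 | P1 36-38 | P6 38-40 | P2 40-42 | P1 42-43 | P6 43-45 | P2 45-47 | P6 47-49 | P2 49-51 | P6 51-52 |
Completion: P1=43  P2=51  P3=16  P4=32  P5=36  P6=52
Turnaround (C−A): P1=43  P2=51  P3=14  P4=29  P5=31  P6=42
Waiting(P1) = turnaround − burst = 43 − 11 = 32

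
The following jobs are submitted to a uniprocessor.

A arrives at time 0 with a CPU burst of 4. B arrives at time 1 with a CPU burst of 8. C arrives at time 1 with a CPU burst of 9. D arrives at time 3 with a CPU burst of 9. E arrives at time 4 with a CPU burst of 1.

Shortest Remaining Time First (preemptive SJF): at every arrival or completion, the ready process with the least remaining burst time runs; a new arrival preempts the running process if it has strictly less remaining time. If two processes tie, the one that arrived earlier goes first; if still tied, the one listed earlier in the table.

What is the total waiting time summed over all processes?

35

Gantt: | A 0-4 | E 4-5 | B 5-13 | C 13-22 | D 22-31 |
Completion: A=4  B=13  C=22  D=31  E=5
Turnaround (C−A): A=4  B=12  C=21  D=28  E=1
Waiting = turnaround − burst: A=0, B=4, C=12, D=19, E=0
Total waiting = 0 + 4 + 12 + 19 + 0 = 35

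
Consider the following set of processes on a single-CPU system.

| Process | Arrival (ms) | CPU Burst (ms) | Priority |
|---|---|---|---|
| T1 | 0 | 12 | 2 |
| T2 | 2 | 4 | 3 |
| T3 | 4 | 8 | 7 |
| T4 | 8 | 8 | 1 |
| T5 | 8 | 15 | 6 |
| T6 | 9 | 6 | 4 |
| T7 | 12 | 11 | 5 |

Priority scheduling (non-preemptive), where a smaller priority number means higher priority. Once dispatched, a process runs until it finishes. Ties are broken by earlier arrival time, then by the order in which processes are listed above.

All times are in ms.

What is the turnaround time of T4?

12

Gantt: | T1 0-12 | T4 12-20 | T2 20-24 | T6 24-30 | T7 30-41 | T5 41-56 | T3 56-64 |
Completion: T1=12  T2=24  T3=64  T4=20  T5=56  T6=30  T7=41
Turnaround(T4) = completion − arrival = 20 − 8 = 12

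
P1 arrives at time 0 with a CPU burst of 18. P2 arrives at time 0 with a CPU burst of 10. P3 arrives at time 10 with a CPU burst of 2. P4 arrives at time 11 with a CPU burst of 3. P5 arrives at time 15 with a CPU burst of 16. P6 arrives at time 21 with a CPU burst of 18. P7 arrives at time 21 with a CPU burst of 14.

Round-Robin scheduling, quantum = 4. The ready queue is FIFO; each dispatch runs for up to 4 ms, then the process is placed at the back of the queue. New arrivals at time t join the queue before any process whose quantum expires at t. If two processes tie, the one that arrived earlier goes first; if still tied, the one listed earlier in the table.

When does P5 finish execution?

73

Gantt: | P1 0-4 | P2 4-8 | P1 8-12 | P2 12-16 | P3 16-18 | P4 18-21 | P1 21-25 | P5 25-29 | P2 29-31 | P6 31-35 | P7 35-39 | P1 39-43 | P5 43-47 | P6 47-51 | P7 51-55 | P1 55-57 | P5 57-61 | P6 61-65 | P7 65-69 | P5 69-73 | P6 73-77 | P7 77-79 | P6 79-81 |
Completion: P1=57  P2=31  P3=18  P4=21  P5=73  P6=81  P7=79
Turnaround (C−A): P1=57  P2=31  P3=8  P4=10  P5=58  P6=60  P7=58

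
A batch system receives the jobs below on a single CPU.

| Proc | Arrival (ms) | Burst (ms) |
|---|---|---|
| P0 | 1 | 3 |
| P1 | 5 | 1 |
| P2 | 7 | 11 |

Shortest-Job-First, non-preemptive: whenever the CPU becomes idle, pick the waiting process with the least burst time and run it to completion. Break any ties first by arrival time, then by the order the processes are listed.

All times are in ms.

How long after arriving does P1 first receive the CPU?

Schedule: | idle 0-1 | P0 1-4 | idle 4-5 | P1 5-6 | idle 6-7 | P2 7-18 |
Completion: P0=4  P1=6  P2=18
Response(P1) = first start − arrival = 5 − 5 = 0

0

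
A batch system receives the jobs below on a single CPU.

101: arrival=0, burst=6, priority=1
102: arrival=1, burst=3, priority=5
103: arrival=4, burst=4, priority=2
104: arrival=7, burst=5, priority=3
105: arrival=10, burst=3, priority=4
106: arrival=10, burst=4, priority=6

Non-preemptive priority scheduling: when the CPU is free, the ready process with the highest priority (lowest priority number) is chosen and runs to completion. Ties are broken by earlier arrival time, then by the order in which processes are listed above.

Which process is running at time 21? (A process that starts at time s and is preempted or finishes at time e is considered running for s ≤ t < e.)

Timeline: | 101 0-6 | 103 6-10 | 104 10-15 | 105 15-18 | 102 18-21 | 106 21-25 |
Completion: 101=6  102=21  103=10  104=15  105=18  106=25
Turnaround (C−A): 101=6  102=20  103=6  104=8  105=8  106=15

106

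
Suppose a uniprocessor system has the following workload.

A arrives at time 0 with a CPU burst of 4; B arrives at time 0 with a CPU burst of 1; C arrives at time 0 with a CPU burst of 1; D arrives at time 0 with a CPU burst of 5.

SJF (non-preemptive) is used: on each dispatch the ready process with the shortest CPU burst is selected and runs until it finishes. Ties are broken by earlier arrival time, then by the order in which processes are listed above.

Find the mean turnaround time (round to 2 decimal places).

Gantt: | B 0-1 | C 1-2 | A 2-6 | D 6-11 |
Completion: A=6  B=1  C=2  D=11
Turnaround (C−A): A=6  B=1  C=2  D=11
Turnaround times: A=6, B=1, C=2, D=11
Average turnaround = (6+1+2+11) / 4 = 20/4 = 5.00

5.00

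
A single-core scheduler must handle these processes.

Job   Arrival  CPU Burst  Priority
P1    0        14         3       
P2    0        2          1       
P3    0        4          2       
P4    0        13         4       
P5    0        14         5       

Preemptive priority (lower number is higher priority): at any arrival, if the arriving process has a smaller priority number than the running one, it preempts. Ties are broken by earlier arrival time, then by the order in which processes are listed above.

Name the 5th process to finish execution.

P5

Gantt: | P2 0-2 | P3 2-6 | P1 6-20 | P4 20-33 | P5 33-47 |
Completion: P1=20  P2=2  P3=6  P4=33  P5=47
Finish order: P2 → P3 → P1 → P4 → P5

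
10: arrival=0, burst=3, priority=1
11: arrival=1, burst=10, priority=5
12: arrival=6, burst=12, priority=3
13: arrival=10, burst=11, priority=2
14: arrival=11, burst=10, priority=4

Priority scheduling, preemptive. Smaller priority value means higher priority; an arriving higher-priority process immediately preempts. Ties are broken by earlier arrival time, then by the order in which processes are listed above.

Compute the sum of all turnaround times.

110

Gantt: | 10 0-3 | 11 3-6 | 12 6-10 | 13 10-21 | 12 21-29 | 14 29-39 | 11 39-46 |
Completion: 10=3  11=46  12=29  13=21  14=39
Turnaround (C−A): 10=3  11=45  12=23  13=11  14=28
Turnaround = completion − arrival: 10=3, 11=45, 12=23, 13=11, 14=28
Total turnaround = 3 + 45 + 23 + 11 + 28 = 110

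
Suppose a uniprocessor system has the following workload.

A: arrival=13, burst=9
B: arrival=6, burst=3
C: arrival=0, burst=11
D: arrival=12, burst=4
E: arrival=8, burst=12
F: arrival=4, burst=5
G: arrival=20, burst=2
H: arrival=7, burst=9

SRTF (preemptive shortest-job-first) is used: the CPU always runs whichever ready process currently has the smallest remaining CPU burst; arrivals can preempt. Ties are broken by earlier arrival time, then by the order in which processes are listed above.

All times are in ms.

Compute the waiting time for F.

Gantt: | C 0-4 | F 4-9 | B 9-12 | D 12-16 | C 16-20 | G 20-22 | C 22-25 | H 25-34 | A 34-43 | E 43-55 |
Completion: A=43  B=12  C=25  D=16  E=55  F=9  G=22  H=34
Turnaround (C−A): A=30  B=6  C=25  D=4  E=47  F=5  G=2  H=27
Waiting(F) = turnaround − burst = 5 − 5 = 0

0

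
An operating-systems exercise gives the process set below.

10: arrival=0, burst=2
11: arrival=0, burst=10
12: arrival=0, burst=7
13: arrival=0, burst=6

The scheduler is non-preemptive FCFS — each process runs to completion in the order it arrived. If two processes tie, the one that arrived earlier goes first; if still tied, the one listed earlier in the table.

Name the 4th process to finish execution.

13

Timeline: | 10 0-2 | 11 2-12 | 12 12-19 | 13 19-25 |
Completion: 10=2  11=12  12=19  13=25
Finish order: 10 → 11 → 12 → 13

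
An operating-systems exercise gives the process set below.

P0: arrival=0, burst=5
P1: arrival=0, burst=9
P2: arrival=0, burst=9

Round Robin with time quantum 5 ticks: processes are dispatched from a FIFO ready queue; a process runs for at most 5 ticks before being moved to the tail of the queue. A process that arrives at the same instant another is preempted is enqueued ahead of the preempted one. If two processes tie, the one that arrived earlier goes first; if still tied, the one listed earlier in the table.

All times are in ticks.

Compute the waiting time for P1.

Timeline: | P0 0-5 | P1 5-10 | P2 10-15 | P1 15-19 | P2 19-23 |
Completion: P0=5  P1=19  P2=23
Turnaround (C−A): P0=5  P1=19  P2=23
Waiting(P1) = turnaround − burst = 19 − 9 = 10

10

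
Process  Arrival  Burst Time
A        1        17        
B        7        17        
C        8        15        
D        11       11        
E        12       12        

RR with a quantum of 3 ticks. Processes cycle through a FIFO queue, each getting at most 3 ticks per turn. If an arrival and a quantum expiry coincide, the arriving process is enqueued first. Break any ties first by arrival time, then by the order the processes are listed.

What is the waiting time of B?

Schedule: | idle 0-1 | A 1-7 | B 7-10 | A 10-13 | C 13-16 | B 16-19 | D 19-22 | E 22-25 | A 25-28 | C 28-31 | B 31-34 | D 34-37 | E 37-40 | A 40-43 | C 43-46 | B 46-49 | D 49-52 | E 52-55 | A 55-57 | C 57-60 | B 60-63 | D 63-65 | E 65-68 | C 68-71 | B 71-73 |
Completion: A=57  B=73  C=71  D=65  E=68
Turnaround (C−A): A=56  B=66  C=63  D=54  E=56
Waiting(B) = turnaround − burst = 66 − 17 = 49

49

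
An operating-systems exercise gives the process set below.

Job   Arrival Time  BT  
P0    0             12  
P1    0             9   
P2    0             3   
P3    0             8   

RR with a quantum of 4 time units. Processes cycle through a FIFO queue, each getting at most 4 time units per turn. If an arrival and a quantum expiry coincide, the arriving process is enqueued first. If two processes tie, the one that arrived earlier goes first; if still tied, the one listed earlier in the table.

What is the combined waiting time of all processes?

69

Timeline: | P0 0-4 | P1 4-8 | P2 8-11 | P3 11-15 | P0 15-19 | P1 19-23 | P3 23-27 | P0 27-31 | P1 31-32 |
Completion: P0=31  P1=32  P2=11  P3=27
Turnaround (C−A): P0=31  P1=32  P2=11  P3=27
Waiting = turnaround − burst: P0=19, P1=23, P2=8, P3=19
Total waiting = 19 + 23 + 8 + 19 = 69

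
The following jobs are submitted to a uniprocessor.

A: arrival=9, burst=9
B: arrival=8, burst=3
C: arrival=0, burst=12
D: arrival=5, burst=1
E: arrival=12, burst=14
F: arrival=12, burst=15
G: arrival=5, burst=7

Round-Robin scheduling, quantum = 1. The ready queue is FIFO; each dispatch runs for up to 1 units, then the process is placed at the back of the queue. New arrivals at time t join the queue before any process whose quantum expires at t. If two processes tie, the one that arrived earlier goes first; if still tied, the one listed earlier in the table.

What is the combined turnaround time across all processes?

214

Gantt: | C 0-5 | D 5-6 | G 6-7 | C 7-8 | G 8-9 | B 9-10 | C 10-11 | A 11-12 | G 12-13 | B 13-14 | C 14-15 | E 15-16 | F 16-17 | A 17-18 | G 18-19 | B 19-20 | C 20-21 | E 21-22 | F 22-23 | A 23-24 | G 24-25 | C 25-26 | E 26-27 | F 27-28 | A 28-29 | G 29-30 | C 30-31 | E 31-32 | F 32-33 | A 33-34 | G 34-35 | C 35-36 | E 36-37 | F 37-38 | A 38-39 | E 39-40 | F 40-41 | A 41-42 | E 42-43 | F 43-44 | A 44-45 | E 45-46 | F 46-47 | A 47-48 | E 48-49 | F 49-50 | E 50-51 | F 51-52 | E 52-53 | F 53-54 | E 54-55 | F 55-56 | E 56-57 | F 57-58 | E 58-59 | F 59-61 |
Completion: A=48  B=20  C=36  D=6  E=59  F=61  G=35
Turnaround (C−A): A=39  B=12  C=36  D=1  E=47  F=49  G=30
Turnaround = completion − arrival: A=39, B=12, C=36, D=1, E=47, F=49, G=30
Total turnaround = 39 + 12 + 36 + 1 + 47 + 49 + 30 = 214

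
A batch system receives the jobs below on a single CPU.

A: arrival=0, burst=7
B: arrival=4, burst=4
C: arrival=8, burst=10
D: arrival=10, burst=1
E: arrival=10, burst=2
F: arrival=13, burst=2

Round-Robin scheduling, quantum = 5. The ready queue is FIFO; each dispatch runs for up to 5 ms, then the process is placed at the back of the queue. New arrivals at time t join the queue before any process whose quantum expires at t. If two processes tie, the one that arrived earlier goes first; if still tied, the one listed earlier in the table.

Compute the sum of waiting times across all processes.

32

Gantt: | A 0-5 | B 5-9 | A 9-11 | C 11-16 | D 16-17 | E 17-19 | F 19-21 | C 21-26 |
Completion: A=11  B=9  C=26  D=17  E=19  F=21
Waiting = turnaround − burst: A=4, B=1, C=8, D=6, E=7, F=6
Total waiting = 4 + 1 + 8 + 6 + 7 + 6 = 32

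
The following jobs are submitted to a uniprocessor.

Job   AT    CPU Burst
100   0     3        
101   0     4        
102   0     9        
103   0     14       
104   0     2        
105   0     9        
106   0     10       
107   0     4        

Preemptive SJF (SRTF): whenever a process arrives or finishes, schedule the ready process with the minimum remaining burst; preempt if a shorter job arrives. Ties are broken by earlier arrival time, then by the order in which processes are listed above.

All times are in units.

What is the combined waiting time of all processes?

Gantt: | 104 0-2 | 100 2-5 | 101 5-9 | 107 9-13 | 102 13-22 | 105 22-31 | 106 31-41 | 103 41-55 |
Completion: 100=5  101=9  102=22  103=55  104=2  105=31  106=41  107=13
Turnaround (C−A): 100=5  101=9  102=22  103=55  104=2  105=31  106=41  107=13
Waiting = turnaround − burst: 100=2, 101=5, 102=13, 103=41, 104=0, 105=22, 106=31, 107=9
Total waiting = 2 + 5 + 13 + 41 + 0 + 22 + 31 + 9 = 123

123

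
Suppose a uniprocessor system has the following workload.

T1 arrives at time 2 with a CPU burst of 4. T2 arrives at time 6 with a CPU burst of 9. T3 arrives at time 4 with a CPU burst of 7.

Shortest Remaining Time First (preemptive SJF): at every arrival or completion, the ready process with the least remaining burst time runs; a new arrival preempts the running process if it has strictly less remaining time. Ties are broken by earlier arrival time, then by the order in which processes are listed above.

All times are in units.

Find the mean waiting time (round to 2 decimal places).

3.00

Gantt: | idle 0-2 | T1 2-6 | T3 6-13 | T2 13-22 |
Completion: T1=6  T2=22  T3=13
Turnaround (C−A): T1=4  T2=16  T3=9
Waiting times: T1=0, T2=7, T3=2
Average waiting = (0+7+2) / 3 = 9/3 = 3.00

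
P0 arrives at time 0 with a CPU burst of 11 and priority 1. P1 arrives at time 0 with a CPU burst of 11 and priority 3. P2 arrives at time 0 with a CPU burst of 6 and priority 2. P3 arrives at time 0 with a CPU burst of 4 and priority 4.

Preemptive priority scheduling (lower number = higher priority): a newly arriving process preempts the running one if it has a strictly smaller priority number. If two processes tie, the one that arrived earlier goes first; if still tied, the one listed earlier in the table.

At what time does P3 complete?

Gantt: | P0 0-11 | P2 11-17 | P1 17-28 | P3 28-32 |
Completion: P0=11  P1=28  P2=17  P3=32

32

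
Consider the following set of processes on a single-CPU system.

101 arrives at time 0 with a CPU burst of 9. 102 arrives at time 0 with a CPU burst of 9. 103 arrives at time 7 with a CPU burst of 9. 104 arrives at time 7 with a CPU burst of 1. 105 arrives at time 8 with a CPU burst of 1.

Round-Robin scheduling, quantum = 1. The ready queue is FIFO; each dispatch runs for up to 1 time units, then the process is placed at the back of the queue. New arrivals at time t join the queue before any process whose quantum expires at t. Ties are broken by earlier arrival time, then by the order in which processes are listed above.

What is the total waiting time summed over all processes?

49

Schedule: | 101 0-1 | 102 1-2 | 101 2-3 | 102 3-4 | 101 4-5 | 102 5-6 | 101 6-7 | 102 7-8 | 103 8-9 | 104 9-10 | 101 10-11 | 105 11-12 | 102 12-13 | 103 13-14 | 101 14-15 | 102 15-16 | 103 16-17 | 101 17-18 | 102 18-19 | 103 19-20 | 101 20-21 | 102 21-22 | 103 22-23 | 101 23-24 | 102 24-25 | 103 25-29 |
Completion: 101=24  102=25  103=29  104=10  105=12
Turnaround (C−A): 101=24  102=25  103=22  104=3  105=4
Waiting = turnaround − burst: 101=15, 102=16, 103=13, 104=2, 105=3
Total waiting = 15 + 16 + 13 + 2 + 3 = 49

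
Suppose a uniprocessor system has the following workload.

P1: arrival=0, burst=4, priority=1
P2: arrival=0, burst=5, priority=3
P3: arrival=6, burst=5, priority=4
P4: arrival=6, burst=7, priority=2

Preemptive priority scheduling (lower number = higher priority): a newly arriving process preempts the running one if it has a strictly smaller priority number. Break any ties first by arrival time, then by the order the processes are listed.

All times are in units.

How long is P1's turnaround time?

Timeline: | P1 0-4 | P2 4-6 | P4 6-13 | P2 13-16 | P3 16-21 |
Completion: P1=4  P2=16  P3=21  P4=13
Turnaround (C−A): P1=4  P2=16  P3=15  P4=7
Turnaround(P1) = completion − arrival = 4 − 0 = 4

4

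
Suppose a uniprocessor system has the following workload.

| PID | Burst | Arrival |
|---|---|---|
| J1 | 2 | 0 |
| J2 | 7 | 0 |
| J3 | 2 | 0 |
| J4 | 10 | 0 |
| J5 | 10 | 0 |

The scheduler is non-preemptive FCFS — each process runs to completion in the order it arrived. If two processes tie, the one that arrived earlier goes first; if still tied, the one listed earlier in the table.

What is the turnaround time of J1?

2

Gantt: | J1 0-2 | J2 2-9 | J3 9-11 | J4 11-21 | J5 21-31 |
Completion: J1=2  J2=9  J3=11  J4=21  J5=31
Turnaround(J1) = completion − arrival = 2 − 0 = 2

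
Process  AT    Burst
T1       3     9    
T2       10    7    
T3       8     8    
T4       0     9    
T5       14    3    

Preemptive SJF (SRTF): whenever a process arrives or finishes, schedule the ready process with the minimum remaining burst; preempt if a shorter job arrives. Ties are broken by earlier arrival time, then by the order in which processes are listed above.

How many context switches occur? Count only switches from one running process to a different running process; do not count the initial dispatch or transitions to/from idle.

Schedule: | T4 0-9 | T3 9-17 | T5 17-20 | T2 20-27 | T1 27-36 |
Completion: T1=36  T2=27  T3=17  T4=9  T5=20
Turnaround (C−A): T1=33  T2=17  T3=9  T4=9  T5=6

4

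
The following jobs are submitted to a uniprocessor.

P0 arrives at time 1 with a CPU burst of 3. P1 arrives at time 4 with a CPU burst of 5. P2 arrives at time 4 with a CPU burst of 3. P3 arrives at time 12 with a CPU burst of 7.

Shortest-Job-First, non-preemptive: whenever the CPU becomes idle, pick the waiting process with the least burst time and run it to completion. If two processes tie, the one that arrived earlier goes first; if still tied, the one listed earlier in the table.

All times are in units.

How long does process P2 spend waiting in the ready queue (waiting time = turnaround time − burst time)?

0

Gantt: | idle 0-1 | P0 1-4 | P2 4-7 | P1 7-12 | P3 12-19 |
Completion: P0=4  P1=12  P2=7  P3=19
Turnaround (C−A): P0=3  P1=8  P2=3  P3=7
Waiting(P2) = turnaround − burst = 3 − 3 = 0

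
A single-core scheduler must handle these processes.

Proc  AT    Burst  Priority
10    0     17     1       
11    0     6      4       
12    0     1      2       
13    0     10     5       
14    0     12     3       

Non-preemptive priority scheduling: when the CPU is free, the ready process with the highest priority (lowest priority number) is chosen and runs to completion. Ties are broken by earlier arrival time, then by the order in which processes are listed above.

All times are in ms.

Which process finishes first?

Schedule: | 10 0-17 | 12 17-18 | 14 18-30 | 11 30-36 | 13 36-46 |
Completion: 10=17  11=36  12=18  13=46  14=30
Turnaround (C−A): 10=17  11=36  12=18  13=46  14=30
Finish order: 10 → 12 → 14 → 11 → 13

10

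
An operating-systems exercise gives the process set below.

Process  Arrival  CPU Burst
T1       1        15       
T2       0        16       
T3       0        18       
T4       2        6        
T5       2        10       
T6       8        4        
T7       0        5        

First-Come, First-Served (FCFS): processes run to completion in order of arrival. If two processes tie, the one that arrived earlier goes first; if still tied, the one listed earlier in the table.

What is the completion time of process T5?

Schedule: | T2 0-16 | T3 16-34 | T7 34-39 | T1 39-54 | T4 54-60 | T5 60-70 | T6 70-74 |
Completion: T1=54  T2=16  T3=34  T4=60  T5=70  T6=74  T7=39

70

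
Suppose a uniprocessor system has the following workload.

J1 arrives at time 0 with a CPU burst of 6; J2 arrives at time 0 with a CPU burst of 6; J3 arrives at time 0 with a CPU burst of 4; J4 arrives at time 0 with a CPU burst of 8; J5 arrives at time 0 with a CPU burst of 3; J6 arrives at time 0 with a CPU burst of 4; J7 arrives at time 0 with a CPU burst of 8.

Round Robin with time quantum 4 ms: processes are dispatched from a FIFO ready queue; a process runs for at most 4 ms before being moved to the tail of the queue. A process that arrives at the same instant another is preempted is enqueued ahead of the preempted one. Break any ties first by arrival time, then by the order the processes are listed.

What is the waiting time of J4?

27

Schedule: | J1 0-4 | J2 4-8 | J3 8-12 | J4 12-16 | J5 16-19 | J6 19-23 | J7 23-27 | J1 27-29 | J2 29-31 | J4 31-35 | J7 35-39 |
Completion: J1=29  J2=31  J3=12  J4=35  J5=19  J6=23  J7=39
Waiting(J4) = turnaround − burst = 35 − 8 = 27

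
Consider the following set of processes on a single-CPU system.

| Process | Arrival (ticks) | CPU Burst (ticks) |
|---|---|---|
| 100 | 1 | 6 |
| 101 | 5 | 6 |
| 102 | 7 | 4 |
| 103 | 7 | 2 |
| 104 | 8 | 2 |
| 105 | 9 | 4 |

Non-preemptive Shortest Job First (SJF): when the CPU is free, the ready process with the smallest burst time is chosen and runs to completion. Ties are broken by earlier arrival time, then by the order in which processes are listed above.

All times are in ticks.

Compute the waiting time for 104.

Gantt: | idle 0-1 | 100 1-7 | 103 7-9 | 104 9-11 | 102 11-15 | 105 15-19 | 101 19-25 |
Completion: 100=7  101=25  102=15  103=9  104=11  105=19
Turnaround (C−A): 100=6  101=20  102=8  103=2  104=3  105=10
Waiting(104) = turnaround − burst = 3 − 2 = 1

1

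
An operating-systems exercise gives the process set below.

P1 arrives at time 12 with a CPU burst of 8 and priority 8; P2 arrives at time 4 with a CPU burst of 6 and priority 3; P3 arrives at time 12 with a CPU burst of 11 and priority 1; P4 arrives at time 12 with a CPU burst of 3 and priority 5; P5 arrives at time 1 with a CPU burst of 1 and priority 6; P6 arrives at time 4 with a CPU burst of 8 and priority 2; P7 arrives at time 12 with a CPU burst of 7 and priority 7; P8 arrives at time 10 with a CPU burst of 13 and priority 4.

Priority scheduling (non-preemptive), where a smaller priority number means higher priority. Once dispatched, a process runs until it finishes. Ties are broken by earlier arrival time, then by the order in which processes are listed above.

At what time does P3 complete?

23

Gantt: | idle 0-1 | P5 1-2 | idle 2-4 | P6 4-12 | P3 12-23 | P2 23-29 | P8 29-42 | P4 42-45 | P7 45-52 | P1 52-60 |
Completion: P1=60  P2=29  P3=23  P4=45  P5=2  P6=12  P7=52  P8=42
Turnaround (C−A): P1=48  P2=25  P3=11  P4=33  P5=1  P6=8  P7=40  P8=32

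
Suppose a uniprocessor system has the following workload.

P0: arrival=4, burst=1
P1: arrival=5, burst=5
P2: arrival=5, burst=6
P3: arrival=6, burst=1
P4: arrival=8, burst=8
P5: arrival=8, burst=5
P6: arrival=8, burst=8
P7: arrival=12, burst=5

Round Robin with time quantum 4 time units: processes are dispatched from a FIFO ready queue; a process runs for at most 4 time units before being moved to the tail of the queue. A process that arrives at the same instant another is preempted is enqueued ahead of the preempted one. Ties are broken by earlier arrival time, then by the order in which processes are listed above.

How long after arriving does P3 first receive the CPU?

Schedule: | idle 0-4 | P0 4-5 | P1 5-9 | P2 9-13 | P3 13-14 | P4 14-18 | P5 18-22 | P6 22-26 | P1 26-27 | P7 27-31 | P2 31-33 | P4 33-37 | P5 37-38 | P6 38-42 | P7 42-43 |
Completion: P0=5  P1=27  P2=33  P3=14  P4=37  P5=38  P6=42  P7=43
Turnaround (C−A): P0=1  P1=22  P2=28  P3=8  P4=29  P5=30  P6=34  P7=31
Response(P3) = first start − arrival = 13 − 6 = 7

7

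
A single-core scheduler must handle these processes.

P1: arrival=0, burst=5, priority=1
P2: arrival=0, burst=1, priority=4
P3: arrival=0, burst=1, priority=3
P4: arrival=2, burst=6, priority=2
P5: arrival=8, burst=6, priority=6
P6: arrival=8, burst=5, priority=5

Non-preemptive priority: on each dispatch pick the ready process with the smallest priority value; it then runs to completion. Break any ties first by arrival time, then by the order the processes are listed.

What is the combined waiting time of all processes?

41

Gantt: | P1 0-5 | P4 5-11 | P3 11-12 | P2 12-13 | P6 13-18 | P5 18-24 |
Completion: P1=5  P2=13  P3=12  P4=11  P5=24  P6=18
Waiting = turnaround − burst: P1=0, P2=12, P3=11, P4=3, P5=10, P6=5
Total waiting = 0 + 12 + 11 + 3 + 10 + 5 = 41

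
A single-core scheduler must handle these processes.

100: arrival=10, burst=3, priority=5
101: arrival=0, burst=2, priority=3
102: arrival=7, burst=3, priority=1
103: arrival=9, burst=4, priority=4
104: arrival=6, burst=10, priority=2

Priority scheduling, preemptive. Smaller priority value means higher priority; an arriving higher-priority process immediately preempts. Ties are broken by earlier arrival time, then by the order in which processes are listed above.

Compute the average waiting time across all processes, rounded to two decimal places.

5.20

Gantt: | 101 0-2 | idle 2-6 | 104 6-7 | 102 7-10 | 104 10-19 | 103 19-23 | 100 23-26 |
Completion: 100=26  101=2  102=10  103=23  104=19
Waiting times: 100=13, 101=0, 102=0, 103=10, 104=3
Average waiting = (13+0+0+10+3) / 5 = 26/5 = 5.20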